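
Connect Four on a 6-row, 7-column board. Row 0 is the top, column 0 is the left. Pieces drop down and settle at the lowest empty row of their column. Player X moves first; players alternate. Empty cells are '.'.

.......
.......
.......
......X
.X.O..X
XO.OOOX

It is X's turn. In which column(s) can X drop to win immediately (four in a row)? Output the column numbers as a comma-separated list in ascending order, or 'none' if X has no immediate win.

Answer: 6

Derivation:
col 0: drop X → no win
col 1: drop X → no win
col 2: drop X → no win
col 3: drop X → no win
col 4: drop X → no win
col 5: drop X → no win
col 6: drop X → WIN!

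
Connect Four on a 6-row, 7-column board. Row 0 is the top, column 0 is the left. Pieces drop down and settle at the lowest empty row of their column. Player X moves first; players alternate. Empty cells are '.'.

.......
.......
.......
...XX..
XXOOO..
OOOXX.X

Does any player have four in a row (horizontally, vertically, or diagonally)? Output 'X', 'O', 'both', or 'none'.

none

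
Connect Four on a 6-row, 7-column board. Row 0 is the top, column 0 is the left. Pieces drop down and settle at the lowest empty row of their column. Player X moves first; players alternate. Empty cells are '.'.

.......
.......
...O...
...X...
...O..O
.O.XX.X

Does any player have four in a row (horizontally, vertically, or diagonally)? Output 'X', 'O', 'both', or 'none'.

none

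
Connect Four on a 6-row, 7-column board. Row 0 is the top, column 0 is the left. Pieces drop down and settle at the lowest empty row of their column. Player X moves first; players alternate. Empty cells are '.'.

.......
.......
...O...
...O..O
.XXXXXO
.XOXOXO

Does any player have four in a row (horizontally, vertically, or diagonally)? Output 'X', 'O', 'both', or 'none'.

X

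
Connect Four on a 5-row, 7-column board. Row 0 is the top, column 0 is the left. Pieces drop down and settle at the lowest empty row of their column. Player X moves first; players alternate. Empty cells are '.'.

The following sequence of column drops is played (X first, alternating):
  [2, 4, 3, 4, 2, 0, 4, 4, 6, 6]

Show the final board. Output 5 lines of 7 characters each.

Move 1: X drops in col 2, lands at row 4
Move 2: O drops in col 4, lands at row 4
Move 3: X drops in col 3, lands at row 4
Move 4: O drops in col 4, lands at row 3
Move 5: X drops in col 2, lands at row 3
Move 6: O drops in col 0, lands at row 4
Move 7: X drops in col 4, lands at row 2
Move 8: O drops in col 4, lands at row 1
Move 9: X drops in col 6, lands at row 4
Move 10: O drops in col 6, lands at row 3

Answer: .......
....O..
....X..
..X.O.O
O.XXO.X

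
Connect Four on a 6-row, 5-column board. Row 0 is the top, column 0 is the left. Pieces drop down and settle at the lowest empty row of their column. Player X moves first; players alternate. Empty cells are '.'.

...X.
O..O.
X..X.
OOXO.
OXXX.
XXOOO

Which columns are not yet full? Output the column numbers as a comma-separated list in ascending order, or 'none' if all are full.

col 0: top cell = '.' → open
col 1: top cell = '.' → open
col 2: top cell = '.' → open
col 3: top cell = 'X' → FULL
col 4: top cell = '.' → open

Answer: 0,1,2,4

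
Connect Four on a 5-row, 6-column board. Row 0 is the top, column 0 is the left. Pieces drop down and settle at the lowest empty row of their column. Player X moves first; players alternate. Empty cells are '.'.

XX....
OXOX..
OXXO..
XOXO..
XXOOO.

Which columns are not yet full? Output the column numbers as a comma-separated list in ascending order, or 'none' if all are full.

col 0: top cell = 'X' → FULL
col 1: top cell = 'X' → FULL
col 2: top cell = '.' → open
col 3: top cell = '.' → open
col 4: top cell = '.' → open
col 5: top cell = '.' → open

Answer: 2,3,4,5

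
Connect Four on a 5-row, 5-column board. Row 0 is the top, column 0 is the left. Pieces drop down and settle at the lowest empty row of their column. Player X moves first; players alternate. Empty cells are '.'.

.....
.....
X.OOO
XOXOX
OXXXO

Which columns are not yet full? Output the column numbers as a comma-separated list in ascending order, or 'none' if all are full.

Answer: 0,1,2,3,4

Derivation:
col 0: top cell = '.' → open
col 1: top cell = '.' → open
col 2: top cell = '.' → open
col 3: top cell = '.' → open
col 4: top cell = '.' → open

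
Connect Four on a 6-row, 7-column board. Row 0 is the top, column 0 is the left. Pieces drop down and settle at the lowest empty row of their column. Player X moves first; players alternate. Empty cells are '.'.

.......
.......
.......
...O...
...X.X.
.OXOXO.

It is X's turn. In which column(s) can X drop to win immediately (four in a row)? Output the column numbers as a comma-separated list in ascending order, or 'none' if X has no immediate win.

Answer: none

Derivation:
col 0: drop X → no win
col 1: drop X → no win
col 2: drop X → no win
col 3: drop X → no win
col 4: drop X → no win
col 5: drop X → no win
col 6: drop X → no win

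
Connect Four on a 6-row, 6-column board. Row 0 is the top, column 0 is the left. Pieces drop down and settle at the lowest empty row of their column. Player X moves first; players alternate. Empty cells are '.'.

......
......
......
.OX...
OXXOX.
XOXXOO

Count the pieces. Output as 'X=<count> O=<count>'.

X=7 O=6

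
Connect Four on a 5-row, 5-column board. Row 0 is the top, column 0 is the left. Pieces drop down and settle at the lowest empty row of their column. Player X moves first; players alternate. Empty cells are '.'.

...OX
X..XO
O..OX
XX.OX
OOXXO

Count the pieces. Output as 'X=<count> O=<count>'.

X=9 O=8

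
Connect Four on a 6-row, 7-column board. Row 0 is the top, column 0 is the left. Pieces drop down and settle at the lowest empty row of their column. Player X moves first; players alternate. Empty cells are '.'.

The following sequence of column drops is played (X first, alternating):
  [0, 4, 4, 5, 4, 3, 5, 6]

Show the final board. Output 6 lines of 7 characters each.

Move 1: X drops in col 0, lands at row 5
Move 2: O drops in col 4, lands at row 5
Move 3: X drops in col 4, lands at row 4
Move 4: O drops in col 5, lands at row 5
Move 5: X drops in col 4, lands at row 3
Move 6: O drops in col 3, lands at row 5
Move 7: X drops in col 5, lands at row 4
Move 8: O drops in col 6, lands at row 5

Answer: .......
.......
.......
....X..
....XX.
X..OOOO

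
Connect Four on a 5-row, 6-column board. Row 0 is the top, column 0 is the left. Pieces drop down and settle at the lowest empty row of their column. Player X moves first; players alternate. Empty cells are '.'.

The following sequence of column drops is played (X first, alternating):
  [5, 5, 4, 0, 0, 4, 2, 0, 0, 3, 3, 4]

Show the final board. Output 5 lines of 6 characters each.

Answer: ......
X.....
O...O.
X..XOO
O.XOXX

Derivation:
Move 1: X drops in col 5, lands at row 4
Move 2: O drops in col 5, lands at row 3
Move 3: X drops in col 4, lands at row 4
Move 4: O drops in col 0, lands at row 4
Move 5: X drops in col 0, lands at row 3
Move 6: O drops in col 4, lands at row 3
Move 7: X drops in col 2, lands at row 4
Move 8: O drops in col 0, lands at row 2
Move 9: X drops in col 0, lands at row 1
Move 10: O drops in col 3, lands at row 4
Move 11: X drops in col 3, lands at row 3
Move 12: O drops in col 4, lands at row 2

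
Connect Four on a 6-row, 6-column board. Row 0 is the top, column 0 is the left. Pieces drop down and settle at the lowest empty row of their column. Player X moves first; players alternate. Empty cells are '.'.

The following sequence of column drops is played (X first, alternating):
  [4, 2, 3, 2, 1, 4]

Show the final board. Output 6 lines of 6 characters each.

Move 1: X drops in col 4, lands at row 5
Move 2: O drops in col 2, lands at row 5
Move 3: X drops in col 3, lands at row 5
Move 4: O drops in col 2, lands at row 4
Move 5: X drops in col 1, lands at row 5
Move 6: O drops in col 4, lands at row 4

Answer: ......
......
......
......
..O.O.
.XOXX.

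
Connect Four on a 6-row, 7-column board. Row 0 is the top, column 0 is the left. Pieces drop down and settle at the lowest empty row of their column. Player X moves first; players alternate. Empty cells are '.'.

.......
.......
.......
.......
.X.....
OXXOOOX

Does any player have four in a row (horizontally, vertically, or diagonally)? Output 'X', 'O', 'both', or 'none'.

none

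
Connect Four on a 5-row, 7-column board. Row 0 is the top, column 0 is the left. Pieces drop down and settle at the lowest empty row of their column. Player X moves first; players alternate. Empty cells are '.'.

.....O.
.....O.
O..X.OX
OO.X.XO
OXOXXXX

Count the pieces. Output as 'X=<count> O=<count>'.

X=9 O=9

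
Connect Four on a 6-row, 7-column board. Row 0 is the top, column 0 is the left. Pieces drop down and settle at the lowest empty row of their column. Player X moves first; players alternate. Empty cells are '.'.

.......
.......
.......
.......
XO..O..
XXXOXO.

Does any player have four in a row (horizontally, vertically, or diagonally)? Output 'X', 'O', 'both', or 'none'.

none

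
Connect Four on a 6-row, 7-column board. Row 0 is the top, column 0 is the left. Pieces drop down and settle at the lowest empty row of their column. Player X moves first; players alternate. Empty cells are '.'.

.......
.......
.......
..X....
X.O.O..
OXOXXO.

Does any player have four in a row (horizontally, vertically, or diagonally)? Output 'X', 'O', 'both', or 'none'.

none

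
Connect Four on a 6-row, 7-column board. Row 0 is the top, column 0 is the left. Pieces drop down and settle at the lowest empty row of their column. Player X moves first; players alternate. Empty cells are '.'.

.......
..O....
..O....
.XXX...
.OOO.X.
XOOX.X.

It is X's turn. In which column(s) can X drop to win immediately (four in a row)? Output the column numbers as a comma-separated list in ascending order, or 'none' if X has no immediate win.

col 0: drop X → no win
col 1: drop X → no win
col 2: drop X → no win
col 3: drop X → no win
col 4: drop X → no win
col 5: drop X → no win
col 6: drop X → no win

Answer: none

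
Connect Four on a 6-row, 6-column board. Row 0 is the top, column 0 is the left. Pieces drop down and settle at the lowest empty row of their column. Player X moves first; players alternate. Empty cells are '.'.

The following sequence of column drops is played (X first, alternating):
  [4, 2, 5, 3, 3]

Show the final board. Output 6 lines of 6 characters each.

Answer: ......
......
......
......
...X..
..OOXX

Derivation:
Move 1: X drops in col 4, lands at row 5
Move 2: O drops in col 2, lands at row 5
Move 3: X drops in col 5, lands at row 5
Move 4: O drops in col 3, lands at row 5
Move 5: X drops in col 3, lands at row 4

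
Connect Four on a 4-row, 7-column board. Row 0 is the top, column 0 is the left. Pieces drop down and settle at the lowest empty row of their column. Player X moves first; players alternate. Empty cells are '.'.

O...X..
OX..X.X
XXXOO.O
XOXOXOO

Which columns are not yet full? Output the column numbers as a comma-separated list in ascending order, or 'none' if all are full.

col 0: top cell = 'O' → FULL
col 1: top cell = '.' → open
col 2: top cell = '.' → open
col 3: top cell = '.' → open
col 4: top cell = 'X' → FULL
col 5: top cell = '.' → open
col 6: top cell = '.' → open

Answer: 1,2,3,5,6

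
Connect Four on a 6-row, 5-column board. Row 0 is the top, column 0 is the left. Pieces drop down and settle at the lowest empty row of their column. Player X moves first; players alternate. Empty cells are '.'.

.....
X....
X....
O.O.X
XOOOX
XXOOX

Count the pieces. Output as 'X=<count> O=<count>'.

X=8 O=7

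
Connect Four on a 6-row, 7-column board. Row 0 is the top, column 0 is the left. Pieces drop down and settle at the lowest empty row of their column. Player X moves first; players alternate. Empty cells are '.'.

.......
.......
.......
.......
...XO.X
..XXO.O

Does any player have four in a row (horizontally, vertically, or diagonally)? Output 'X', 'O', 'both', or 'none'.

none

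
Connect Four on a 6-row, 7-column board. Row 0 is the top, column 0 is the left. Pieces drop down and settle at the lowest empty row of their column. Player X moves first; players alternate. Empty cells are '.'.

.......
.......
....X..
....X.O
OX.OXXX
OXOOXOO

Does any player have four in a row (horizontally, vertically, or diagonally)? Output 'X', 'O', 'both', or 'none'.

X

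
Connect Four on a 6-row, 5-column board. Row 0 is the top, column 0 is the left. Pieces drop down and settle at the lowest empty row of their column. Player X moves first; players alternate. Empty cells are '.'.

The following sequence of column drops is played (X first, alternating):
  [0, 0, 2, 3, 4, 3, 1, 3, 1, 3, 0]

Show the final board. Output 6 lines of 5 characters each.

Answer: .....
.....
...O.
X..O.
OX.O.
XXXOX

Derivation:
Move 1: X drops in col 0, lands at row 5
Move 2: O drops in col 0, lands at row 4
Move 3: X drops in col 2, lands at row 5
Move 4: O drops in col 3, lands at row 5
Move 5: X drops in col 4, lands at row 5
Move 6: O drops in col 3, lands at row 4
Move 7: X drops in col 1, lands at row 5
Move 8: O drops in col 3, lands at row 3
Move 9: X drops in col 1, lands at row 4
Move 10: O drops in col 3, lands at row 2
Move 11: X drops in col 0, lands at row 3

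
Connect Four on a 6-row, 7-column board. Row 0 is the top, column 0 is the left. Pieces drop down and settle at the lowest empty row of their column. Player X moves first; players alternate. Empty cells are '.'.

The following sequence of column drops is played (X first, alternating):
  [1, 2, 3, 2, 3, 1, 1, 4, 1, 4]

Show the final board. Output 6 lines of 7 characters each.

Move 1: X drops in col 1, lands at row 5
Move 2: O drops in col 2, lands at row 5
Move 3: X drops in col 3, lands at row 5
Move 4: O drops in col 2, lands at row 4
Move 5: X drops in col 3, lands at row 4
Move 6: O drops in col 1, lands at row 4
Move 7: X drops in col 1, lands at row 3
Move 8: O drops in col 4, lands at row 5
Move 9: X drops in col 1, lands at row 2
Move 10: O drops in col 4, lands at row 4

Answer: .......
.......
.X.....
.X.....
.OOXO..
.XOXO..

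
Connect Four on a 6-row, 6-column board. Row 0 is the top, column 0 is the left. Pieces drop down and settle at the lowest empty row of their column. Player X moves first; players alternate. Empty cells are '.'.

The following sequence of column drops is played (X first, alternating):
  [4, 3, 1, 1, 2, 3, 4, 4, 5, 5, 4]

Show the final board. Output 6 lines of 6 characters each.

Move 1: X drops in col 4, lands at row 5
Move 2: O drops in col 3, lands at row 5
Move 3: X drops in col 1, lands at row 5
Move 4: O drops in col 1, lands at row 4
Move 5: X drops in col 2, lands at row 5
Move 6: O drops in col 3, lands at row 4
Move 7: X drops in col 4, lands at row 4
Move 8: O drops in col 4, lands at row 3
Move 9: X drops in col 5, lands at row 5
Move 10: O drops in col 5, lands at row 4
Move 11: X drops in col 4, lands at row 2

Answer: ......
......
....X.
....O.
.O.OXO
.XXOXX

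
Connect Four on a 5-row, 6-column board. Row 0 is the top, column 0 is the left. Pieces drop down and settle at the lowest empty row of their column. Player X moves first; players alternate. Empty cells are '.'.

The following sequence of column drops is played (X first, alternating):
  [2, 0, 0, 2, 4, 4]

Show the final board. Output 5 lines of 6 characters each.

Move 1: X drops in col 2, lands at row 4
Move 2: O drops in col 0, lands at row 4
Move 3: X drops in col 0, lands at row 3
Move 4: O drops in col 2, lands at row 3
Move 5: X drops in col 4, lands at row 4
Move 6: O drops in col 4, lands at row 3

Answer: ......
......
......
X.O.O.
O.X.X.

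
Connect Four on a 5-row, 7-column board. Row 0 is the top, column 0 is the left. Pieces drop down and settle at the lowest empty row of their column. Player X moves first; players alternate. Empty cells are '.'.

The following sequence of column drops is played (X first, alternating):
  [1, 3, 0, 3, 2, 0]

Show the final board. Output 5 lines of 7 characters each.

Answer: .......
.......
.......
O..O...
XXXO...

Derivation:
Move 1: X drops in col 1, lands at row 4
Move 2: O drops in col 3, lands at row 4
Move 3: X drops in col 0, lands at row 4
Move 4: O drops in col 3, lands at row 3
Move 5: X drops in col 2, lands at row 4
Move 6: O drops in col 0, lands at row 3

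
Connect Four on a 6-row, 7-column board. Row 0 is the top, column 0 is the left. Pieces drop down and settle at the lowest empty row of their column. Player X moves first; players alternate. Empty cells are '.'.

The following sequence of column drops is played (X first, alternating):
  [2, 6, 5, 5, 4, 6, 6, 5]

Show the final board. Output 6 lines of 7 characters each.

Answer: .......
.......
.......
.....OX
.....OO
..X.XXO

Derivation:
Move 1: X drops in col 2, lands at row 5
Move 2: O drops in col 6, lands at row 5
Move 3: X drops in col 5, lands at row 5
Move 4: O drops in col 5, lands at row 4
Move 5: X drops in col 4, lands at row 5
Move 6: O drops in col 6, lands at row 4
Move 7: X drops in col 6, lands at row 3
Move 8: O drops in col 5, lands at row 3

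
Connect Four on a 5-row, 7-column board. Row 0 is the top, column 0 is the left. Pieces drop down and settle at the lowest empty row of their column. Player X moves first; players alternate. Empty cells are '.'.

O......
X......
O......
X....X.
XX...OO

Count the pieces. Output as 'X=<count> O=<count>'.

X=5 O=4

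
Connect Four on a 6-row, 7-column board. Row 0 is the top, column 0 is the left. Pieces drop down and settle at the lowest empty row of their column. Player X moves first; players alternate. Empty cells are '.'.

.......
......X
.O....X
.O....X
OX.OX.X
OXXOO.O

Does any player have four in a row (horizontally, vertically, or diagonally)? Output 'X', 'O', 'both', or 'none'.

X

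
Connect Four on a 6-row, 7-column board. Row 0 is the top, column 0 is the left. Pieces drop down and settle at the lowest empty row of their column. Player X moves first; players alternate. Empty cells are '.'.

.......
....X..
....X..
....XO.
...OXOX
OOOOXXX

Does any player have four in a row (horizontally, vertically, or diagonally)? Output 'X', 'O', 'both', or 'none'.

both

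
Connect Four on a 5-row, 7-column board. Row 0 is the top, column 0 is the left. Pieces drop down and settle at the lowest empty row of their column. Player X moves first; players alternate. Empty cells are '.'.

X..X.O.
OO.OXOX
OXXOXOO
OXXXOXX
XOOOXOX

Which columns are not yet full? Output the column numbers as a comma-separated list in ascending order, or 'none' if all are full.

col 0: top cell = 'X' → FULL
col 1: top cell = '.' → open
col 2: top cell = '.' → open
col 3: top cell = 'X' → FULL
col 4: top cell = '.' → open
col 5: top cell = 'O' → FULL
col 6: top cell = '.' → open

Answer: 1,2,4,6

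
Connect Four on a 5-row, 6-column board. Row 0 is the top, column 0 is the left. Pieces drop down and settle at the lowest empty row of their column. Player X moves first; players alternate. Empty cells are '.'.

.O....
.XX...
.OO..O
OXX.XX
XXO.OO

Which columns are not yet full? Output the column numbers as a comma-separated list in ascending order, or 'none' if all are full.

col 0: top cell = '.' → open
col 1: top cell = 'O' → FULL
col 2: top cell = '.' → open
col 3: top cell = '.' → open
col 4: top cell = '.' → open
col 5: top cell = '.' → open

Answer: 0,2,3,4,5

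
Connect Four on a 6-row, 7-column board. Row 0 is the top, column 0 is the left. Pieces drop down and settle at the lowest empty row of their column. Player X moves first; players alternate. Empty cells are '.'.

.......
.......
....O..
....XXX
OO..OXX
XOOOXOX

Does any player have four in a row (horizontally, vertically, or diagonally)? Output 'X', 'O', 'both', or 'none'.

none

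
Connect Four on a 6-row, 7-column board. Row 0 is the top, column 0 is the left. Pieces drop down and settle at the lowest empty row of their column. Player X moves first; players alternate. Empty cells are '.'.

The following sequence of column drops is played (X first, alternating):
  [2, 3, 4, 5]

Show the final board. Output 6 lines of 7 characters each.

Move 1: X drops in col 2, lands at row 5
Move 2: O drops in col 3, lands at row 5
Move 3: X drops in col 4, lands at row 5
Move 4: O drops in col 5, lands at row 5

Answer: .......
.......
.......
.......
.......
..XOXO.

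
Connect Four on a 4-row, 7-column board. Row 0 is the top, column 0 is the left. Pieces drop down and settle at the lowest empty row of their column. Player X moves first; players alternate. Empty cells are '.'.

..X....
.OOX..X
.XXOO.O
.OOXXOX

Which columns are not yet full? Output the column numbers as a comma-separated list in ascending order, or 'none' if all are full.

Answer: 0,1,3,4,5,6

Derivation:
col 0: top cell = '.' → open
col 1: top cell = '.' → open
col 2: top cell = 'X' → FULL
col 3: top cell = '.' → open
col 4: top cell = '.' → open
col 5: top cell = '.' → open
col 6: top cell = '.' → open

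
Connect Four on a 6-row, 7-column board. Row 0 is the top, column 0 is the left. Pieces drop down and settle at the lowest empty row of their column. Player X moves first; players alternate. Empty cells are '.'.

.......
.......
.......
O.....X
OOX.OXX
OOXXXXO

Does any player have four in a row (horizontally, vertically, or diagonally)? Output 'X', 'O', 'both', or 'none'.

X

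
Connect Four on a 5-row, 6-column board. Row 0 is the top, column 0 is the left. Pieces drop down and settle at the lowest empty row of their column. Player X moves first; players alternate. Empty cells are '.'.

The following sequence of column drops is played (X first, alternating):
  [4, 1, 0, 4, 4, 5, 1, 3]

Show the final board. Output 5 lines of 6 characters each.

Move 1: X drops in col 4, lands at row 4
Move 2: O drops in col 1, lands at row 4
Move 3: X drops in col 0, lands at row 4
Move 4: O drops in col 4, lands at row 3
Move 5: X drops in col 4, lands at row 2
Move 6: O drops in col 5, lands at row 4
Move 7: X drops in col 1, lands at row 3
Move 8: O drops in col 3, lands at row 4

Answer: ......
......
....X.
.X..O.
XO.OXO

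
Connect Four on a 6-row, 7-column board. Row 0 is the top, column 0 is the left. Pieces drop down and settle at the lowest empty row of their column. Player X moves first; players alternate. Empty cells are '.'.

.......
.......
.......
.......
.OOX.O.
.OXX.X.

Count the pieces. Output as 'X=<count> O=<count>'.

X=4 O=4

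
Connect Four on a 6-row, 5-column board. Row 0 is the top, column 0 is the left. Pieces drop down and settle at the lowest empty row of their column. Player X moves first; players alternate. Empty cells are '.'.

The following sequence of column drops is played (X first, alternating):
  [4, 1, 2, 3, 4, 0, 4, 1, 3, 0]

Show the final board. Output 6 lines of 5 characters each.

Answer: .....
.....
.....
....X
OO.XX
OOXOX

Derivation:
Move 1: X drops in col 4, lands at row 5
Move 2: O drops in col 1, lands at row 5
Move 3: X drops in col 2, lands at row 5
Move 4: O drops in col 3, lands at row 5
Move 5: X drops in col 4, lands at row 4
Move 6: O drops in col 0, lands at row 5
Move 7: X drops in col 4, lands at row 3
Move 8: O drops in col 1, lands at row 4
Move 9: X drops in col 3, lands at row 4
Move 10: O drops in col 0, lands at row 4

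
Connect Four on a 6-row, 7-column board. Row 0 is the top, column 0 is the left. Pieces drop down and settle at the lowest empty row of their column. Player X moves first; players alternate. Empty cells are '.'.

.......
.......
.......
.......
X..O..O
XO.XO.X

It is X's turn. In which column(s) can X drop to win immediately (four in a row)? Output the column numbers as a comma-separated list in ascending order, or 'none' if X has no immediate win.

col 0: drop X → no win
col 1: drop X → no win
col 2: drop X → no win
col 3: drop X → no win
col 4: drop X → no win
col 5: drop X → no win
col 6: drop X → no win

Answer: none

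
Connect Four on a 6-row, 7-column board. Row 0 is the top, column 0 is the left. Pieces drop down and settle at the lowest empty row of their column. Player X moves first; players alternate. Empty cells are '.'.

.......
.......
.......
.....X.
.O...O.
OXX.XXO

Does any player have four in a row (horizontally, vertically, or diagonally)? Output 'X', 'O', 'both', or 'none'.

none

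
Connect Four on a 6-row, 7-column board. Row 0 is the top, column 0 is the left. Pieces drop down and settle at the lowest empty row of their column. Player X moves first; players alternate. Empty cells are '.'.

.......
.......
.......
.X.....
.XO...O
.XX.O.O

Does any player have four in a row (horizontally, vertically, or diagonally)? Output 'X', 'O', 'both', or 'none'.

none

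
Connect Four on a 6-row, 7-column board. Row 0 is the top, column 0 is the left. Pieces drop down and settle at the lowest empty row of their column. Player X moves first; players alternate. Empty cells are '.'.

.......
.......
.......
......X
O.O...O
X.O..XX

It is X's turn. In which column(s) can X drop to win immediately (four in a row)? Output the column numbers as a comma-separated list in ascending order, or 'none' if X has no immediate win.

Answer: none

Derivation:
col 0: drop X → no win
col 1: drop X → no win
col 2: drop X → no win
col 3: drop X → no win
col 4: drop X → no win
col 5: drop X → no win
col 6: drop X → no win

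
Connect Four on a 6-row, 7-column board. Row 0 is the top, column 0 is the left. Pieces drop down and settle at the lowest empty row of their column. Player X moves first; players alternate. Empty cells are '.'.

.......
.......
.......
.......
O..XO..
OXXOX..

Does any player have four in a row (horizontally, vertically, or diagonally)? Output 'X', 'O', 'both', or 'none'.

none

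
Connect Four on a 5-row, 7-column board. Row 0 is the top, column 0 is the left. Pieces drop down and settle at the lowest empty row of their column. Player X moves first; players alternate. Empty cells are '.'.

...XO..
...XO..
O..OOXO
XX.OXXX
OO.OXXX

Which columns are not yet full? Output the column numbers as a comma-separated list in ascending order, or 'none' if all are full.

Answer: 0,1,2,5,6

Derivation:
col 0: top cell = '.' → open
col 1: top cell = '.' → open
col 2: top cell = '.' → open
col 3: top cell = 'X' → FULL
col 4: top cell = 'O' → FULL
col 5: top cell = '.' → open
col 6: top cell = '.' → open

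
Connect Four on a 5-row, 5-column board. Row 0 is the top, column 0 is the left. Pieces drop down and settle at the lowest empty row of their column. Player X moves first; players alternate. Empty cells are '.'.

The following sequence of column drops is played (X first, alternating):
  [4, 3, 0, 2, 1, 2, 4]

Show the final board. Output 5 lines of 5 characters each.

Move 1: X drops in col 4, lands at row 4
Move 2: O drops in col 3, lands at row 4
Move 3: X drops in col 0, lands at row 4
Move 4: O drops in col 2, lands at row 4
Move 5: X drops in col 1, lands at row 4
Move 6: O drops in col 2, lands at row 3
Move 7: X drops in col 4, lands at row 3

Answer: .....
.....
.....
..O.X
XXOOX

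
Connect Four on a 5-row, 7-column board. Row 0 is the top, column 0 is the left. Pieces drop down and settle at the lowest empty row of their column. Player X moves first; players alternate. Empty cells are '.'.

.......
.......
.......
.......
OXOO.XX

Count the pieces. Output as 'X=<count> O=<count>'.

X=3 O=3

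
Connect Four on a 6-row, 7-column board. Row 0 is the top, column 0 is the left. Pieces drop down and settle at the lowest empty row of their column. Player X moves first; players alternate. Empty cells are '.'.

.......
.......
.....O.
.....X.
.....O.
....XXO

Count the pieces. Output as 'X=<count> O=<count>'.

X=3 O=3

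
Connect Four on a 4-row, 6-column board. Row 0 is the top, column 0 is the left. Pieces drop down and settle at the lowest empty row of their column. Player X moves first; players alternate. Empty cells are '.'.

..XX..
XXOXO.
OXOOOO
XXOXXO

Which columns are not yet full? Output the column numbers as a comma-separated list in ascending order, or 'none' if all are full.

col 0: top cell = '.' → open
col 1: top cell = '.' → open
col 2: top cell = 'X' → FULL
col 3: top cell = 'X' → FULL
col 4: top cell = '.' → open
col 5: top cell = '.' → open

Answer: 0,1,4,5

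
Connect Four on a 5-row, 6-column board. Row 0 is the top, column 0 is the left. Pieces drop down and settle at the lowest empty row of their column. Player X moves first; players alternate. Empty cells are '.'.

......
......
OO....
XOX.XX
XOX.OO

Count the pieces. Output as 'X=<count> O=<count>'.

X=6 O=6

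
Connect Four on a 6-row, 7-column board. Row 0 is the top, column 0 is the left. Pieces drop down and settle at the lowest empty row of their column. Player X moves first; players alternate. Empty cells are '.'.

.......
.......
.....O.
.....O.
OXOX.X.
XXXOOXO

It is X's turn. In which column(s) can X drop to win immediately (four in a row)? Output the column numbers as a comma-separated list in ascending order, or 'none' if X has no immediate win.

Answer: none

Derivation:
col 0: drop X → no win
col 1: drop X → no win
col 2: drop X → no win
col 3: drop X → no win
col 4: drop X → no win
col 5: drop X → no win
col 6: drop X → no win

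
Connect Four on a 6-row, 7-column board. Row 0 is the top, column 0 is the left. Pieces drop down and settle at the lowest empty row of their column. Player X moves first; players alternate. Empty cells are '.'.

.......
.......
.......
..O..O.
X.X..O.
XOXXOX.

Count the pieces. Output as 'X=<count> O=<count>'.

X=6 O=5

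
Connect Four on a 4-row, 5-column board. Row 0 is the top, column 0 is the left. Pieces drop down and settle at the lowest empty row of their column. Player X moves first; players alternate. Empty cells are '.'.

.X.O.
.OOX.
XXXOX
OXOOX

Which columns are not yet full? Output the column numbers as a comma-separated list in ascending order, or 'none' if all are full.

col 0: top cell = '.' → open
col 1: top cell = 'X' → FULL
col 2: top cell = '.' → open
col 3: top cell = 'O' → FULL
col 4: top cell = '.' → open

Answer: 0,2,4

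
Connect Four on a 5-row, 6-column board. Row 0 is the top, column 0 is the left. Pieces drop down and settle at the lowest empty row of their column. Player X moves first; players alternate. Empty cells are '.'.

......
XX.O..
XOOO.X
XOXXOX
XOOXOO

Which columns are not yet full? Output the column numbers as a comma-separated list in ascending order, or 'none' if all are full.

col 0: top cell = '.' → open
col 1: top cell = '.' → open
col 2: top cell = '.' → open
col 3: top cell = '.' → open
col 4: top cell = '.' → open
col 5: top cell = '.' → open

Answer: 0,1,2,3,4,5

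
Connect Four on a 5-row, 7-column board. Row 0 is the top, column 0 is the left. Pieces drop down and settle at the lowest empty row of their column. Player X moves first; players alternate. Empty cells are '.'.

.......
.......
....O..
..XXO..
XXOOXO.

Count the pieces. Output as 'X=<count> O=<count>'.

X=5 O=5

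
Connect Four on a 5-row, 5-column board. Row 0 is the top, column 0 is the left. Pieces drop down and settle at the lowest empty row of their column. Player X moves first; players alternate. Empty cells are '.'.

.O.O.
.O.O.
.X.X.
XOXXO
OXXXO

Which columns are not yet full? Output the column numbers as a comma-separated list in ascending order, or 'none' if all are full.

col 0: top cell = '.' → open
col 1: top cell = 'O' → FULL
col 2: top cell = '.' → open
col 3: top cell = 'O' → FULL
col 4: top cell = '.' → open

Answer: 0,2,4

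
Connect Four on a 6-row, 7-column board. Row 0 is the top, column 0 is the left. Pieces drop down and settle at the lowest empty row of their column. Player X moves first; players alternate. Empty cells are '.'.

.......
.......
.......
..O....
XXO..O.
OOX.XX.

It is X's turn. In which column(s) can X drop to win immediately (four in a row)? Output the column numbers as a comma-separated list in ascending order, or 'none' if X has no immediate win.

Answer: 3

Derivation:
col 0: drop X → no win
col 1: drop X → no win
col 2: drop X → no win
col 3: drop X → WIN!
col 4: drop X → no win
col 5: drop X → no win
col 6: drop X → no win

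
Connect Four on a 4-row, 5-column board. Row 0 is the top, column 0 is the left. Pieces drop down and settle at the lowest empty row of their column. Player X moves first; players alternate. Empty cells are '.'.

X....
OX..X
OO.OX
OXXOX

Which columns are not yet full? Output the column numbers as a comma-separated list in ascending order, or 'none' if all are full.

col 0: top cell = 'X' → FULL
col 1: top cell = '.' → open
col 2: top cell = '.' → open
col 3: top cell = '.' → open
col 4: top cell = '.' → open

Answer: 1,2,3,4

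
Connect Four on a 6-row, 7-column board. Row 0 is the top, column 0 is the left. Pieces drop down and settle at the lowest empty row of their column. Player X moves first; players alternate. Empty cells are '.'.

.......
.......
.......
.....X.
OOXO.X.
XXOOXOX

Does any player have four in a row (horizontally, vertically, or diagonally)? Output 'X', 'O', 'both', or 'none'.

none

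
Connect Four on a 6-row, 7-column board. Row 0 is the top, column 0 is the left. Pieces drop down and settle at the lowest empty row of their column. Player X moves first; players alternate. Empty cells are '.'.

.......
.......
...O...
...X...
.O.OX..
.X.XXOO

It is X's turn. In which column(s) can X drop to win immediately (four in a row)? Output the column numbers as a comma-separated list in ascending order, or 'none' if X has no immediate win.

Answer: 2

Derivation:
col 0: drop X → no win
col 1: drop X → no win
col 2: drop X → WIN!
col 3: drop X → no win
col 4: drop X → no win
col 5: drop X → no win
col 6: drop X → no win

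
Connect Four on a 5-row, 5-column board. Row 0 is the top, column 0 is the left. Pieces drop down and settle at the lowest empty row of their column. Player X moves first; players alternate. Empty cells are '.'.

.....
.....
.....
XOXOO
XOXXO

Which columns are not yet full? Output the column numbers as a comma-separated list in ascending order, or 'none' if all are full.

Answer: 0,1,2,3,4

Derivation:
col 0: top cell = '.' → open
col 1: top cell = '.' → open
col 2: top cell = '.' → open
col 3: top cell = '.' → open
col 4: top cell = '.' → open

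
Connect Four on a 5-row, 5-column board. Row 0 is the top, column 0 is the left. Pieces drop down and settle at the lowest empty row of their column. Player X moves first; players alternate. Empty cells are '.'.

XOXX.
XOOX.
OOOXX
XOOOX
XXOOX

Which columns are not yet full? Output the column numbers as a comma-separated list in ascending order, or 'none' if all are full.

col 0: top cell = 'X' → FULL
col 1: top cell = 'O' → FULL
col 2: top cell = 'X' → FULL
col 3: top cell = 'X' → FULL
col 4: top cell = '.' → open

Answer: 4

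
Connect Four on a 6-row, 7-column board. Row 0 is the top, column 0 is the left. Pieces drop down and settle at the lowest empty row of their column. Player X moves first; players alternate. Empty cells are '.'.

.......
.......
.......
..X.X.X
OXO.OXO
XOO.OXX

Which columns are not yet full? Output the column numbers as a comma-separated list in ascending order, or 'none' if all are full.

Answer: 0,1,2,3,4,5,6

Derivation:
col 0: top cell = '.' → open
col 1: top cell = '.' → open
col 2: top cell = '.' → open
col 3: top cell = '.' → open
col 4: top cell = '.' → open
col 5: top cell = '.' → open
col 6: top cell = '.' → open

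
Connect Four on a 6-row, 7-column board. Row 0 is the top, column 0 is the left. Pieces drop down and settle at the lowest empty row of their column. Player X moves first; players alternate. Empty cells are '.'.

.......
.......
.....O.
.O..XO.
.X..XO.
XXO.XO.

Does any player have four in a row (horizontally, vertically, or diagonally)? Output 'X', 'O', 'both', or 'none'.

O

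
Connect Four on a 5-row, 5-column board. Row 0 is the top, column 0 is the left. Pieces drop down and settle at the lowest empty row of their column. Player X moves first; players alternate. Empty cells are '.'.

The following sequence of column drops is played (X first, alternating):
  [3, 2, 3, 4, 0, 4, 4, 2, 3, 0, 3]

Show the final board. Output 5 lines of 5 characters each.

Move 1: X drops in col 3, lands at row 4
Move 2: O drops in col 2, lands at row 4
Move 3: X drops in col 3, lands at row 3
Move 4: O drops in col 4, lands at row 4
Move 5: X drops in col 0, lands at row 4
Move 6: O drops in col 4, lands at row 3
Move 7: X drops in col 4, lands at row 2
Move 8: O drops in col 2, lands at row 3
Move 9: X drops in col 3, lands at row 2
Move 10: O drops in col 0, lands at row 3
Move 11: X drops in col 3, lands at row 1

Answer: .....
...X.
...XX
O.OXO
X.OXO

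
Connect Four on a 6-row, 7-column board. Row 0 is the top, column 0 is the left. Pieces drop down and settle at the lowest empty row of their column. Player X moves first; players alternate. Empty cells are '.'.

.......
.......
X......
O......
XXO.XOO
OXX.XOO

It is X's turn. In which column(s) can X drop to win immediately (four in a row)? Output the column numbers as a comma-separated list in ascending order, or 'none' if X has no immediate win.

Answer: 3

Derivation:
col 0: drop X → no win
col 1: drop X → no win
col 2: drop X → no win
col 3: drop X → WIN!
col 4: drop X → no win
col 5: drop X → no win
col 6: drop X → no win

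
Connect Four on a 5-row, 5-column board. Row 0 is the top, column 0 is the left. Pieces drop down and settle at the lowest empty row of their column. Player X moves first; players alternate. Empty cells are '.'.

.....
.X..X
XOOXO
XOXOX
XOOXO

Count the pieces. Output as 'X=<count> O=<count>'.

X=9 O=8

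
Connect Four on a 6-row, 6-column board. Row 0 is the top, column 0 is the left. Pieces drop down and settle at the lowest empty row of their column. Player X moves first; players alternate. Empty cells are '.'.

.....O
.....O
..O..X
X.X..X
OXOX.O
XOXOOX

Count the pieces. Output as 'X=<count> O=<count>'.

X=9 O=9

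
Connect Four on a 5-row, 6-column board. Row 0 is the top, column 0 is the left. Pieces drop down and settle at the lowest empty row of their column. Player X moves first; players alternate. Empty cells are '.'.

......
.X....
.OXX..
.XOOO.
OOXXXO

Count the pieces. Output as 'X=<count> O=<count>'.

X=7 O=7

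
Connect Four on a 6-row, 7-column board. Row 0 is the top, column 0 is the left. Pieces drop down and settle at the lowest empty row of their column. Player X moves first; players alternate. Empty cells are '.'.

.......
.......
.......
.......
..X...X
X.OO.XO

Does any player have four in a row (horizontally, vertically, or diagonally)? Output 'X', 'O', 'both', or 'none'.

none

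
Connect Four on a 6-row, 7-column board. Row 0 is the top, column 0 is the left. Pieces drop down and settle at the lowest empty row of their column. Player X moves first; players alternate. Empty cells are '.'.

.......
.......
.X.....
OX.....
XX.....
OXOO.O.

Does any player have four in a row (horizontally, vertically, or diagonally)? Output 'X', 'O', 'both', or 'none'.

X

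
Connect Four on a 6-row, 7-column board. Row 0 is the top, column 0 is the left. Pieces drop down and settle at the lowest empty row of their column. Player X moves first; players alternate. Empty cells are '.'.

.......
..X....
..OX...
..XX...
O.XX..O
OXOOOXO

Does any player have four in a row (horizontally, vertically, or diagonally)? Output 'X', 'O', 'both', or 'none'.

none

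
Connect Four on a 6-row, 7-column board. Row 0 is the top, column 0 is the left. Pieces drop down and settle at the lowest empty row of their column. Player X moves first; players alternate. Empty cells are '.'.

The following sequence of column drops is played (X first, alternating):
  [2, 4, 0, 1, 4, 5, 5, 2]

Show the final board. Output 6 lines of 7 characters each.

Move 1: X drops in col 2, lands at row 5
Move 2: O drops in col 4, lands at row 5
Move 3: X drops in col 0, lands at row 5
Move 4: O drops in col 1, lands at row 5
Move 5: X drops in col 4, lands at row 4
Move 6: O drops in col 5, lands at row 5
Move 7: X drops in col 5, lands at row 4
Move 8: O drops in col 2, lands at row 4

Answer: .......
.......
.......
.......
..O.XX.
XOX.OO.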